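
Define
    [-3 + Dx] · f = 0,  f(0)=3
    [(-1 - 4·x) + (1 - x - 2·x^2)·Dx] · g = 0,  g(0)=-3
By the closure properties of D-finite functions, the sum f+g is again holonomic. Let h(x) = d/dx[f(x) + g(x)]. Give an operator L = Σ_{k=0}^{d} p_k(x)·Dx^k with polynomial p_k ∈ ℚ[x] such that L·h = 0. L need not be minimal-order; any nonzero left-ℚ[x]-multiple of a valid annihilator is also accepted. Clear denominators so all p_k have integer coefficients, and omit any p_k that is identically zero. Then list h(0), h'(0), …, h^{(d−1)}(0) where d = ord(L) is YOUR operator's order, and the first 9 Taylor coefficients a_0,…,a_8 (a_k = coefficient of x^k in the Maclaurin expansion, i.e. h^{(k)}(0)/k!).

L = (12 + 126·x + 144·x^2 + 336·x^3 + 144·x^4) + (-7 - 42·x - 81·x^2 - 88·x^3 + 60·x^4 + 48·x^5)·Dx + (1 + 11·x^2 - 8·x^3 - 36·x^4 - 16·x^5)·Dx^2  (order 2).
h: a_k = 6, 9, -9/2, -183/2, -2277/8, -30231/40, -142071/80, -2296053/560, -41240799/4480, …
ICs: h(0) = 6, h′(0) = 9.

f: a_k = 3, 9, 27/2, 27/2, 81/8, 243/40, 243/80, 729/560, 2187/4480, …
g: a_k = -3, -3, -9, -15, -33, -63, -129, -255, -513, …
Weyl lclm of L_f,L_g ⇒ L₀ (ord ≤ 2).
h=h₀': d/dx-closure on L₀ ⇒ L.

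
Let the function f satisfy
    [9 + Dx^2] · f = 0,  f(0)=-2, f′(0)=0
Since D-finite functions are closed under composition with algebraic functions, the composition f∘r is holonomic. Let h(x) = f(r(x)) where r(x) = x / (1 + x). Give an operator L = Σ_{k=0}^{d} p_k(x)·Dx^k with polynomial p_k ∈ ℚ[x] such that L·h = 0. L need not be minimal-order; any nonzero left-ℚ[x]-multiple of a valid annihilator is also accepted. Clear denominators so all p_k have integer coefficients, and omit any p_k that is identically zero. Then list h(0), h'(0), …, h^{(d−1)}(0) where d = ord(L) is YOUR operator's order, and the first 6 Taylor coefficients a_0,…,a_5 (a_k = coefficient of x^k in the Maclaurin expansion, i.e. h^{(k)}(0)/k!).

f: a_k = -2, 0, 9, 0, -27/4, 0, …
h₀=f(r): pull back L_f along r ⇒ L₀.
L = 9 + (2 + 6·x + 6·x^2 + 2·x^3)·Dx + (1 + 4·x + 6·x^2 + 4·x^3 + x^4)·Dx^2  (order 2).
h: a_k = -2, 0, 9, -18, 81/4, -9, …
ICs: h(0) = -2, h′(0) = 0.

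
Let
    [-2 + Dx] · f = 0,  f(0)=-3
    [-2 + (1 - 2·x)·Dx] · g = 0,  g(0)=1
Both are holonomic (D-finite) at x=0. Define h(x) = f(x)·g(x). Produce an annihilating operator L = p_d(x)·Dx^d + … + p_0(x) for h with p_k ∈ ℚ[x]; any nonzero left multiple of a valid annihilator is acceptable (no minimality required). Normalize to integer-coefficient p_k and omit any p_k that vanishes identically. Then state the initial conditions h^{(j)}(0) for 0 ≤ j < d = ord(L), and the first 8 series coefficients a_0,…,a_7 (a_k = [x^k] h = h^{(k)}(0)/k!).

f: a_k = -3, -6, -6, -4, -2, -4/5, -4/15, -8/105, …
g: a_k = 1, 2, 4, 8, 16, 32, 64, 128, …
Sym-product of L_f,L_g gives L₀ (≤ ord 1).
L = (4 - 4·x) + (-1 + 2·x)·Dx  (order 1).
h: a_k = -3, -12, -30, -64, -130, -1304/5, -7828/15, -21920/21, …
ICs: h(0) = -3.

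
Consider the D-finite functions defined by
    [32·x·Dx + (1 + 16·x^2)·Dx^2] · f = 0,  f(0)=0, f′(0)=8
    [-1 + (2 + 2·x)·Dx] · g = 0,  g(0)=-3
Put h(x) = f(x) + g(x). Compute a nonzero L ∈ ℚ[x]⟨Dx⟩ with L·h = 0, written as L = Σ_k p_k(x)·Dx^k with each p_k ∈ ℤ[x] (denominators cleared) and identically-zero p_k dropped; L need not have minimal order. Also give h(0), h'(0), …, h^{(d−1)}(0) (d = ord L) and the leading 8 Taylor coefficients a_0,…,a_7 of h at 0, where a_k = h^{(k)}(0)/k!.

f: a_k = 0, 8, 0, -128/3, 0, 2048/5, 0, -32768/7, …
g: a_k = -3, -3/2, 3/8, -3/16, 15/128, -21/256, 63/1024, -99/2048, …
Weyl lclm of L_f,L_g ⇒ L₀ (ord ≤ 3).
L = (-64 - 160·x + 3072·x^2 + 1536·x^3)·Dx + (-131 - 256·x + 5920·x^2 + 12288·x^3 + 5376·x^4)·Dx^2 + (-2 + 126·x + 192·x^2 + 2112·x^3 + 3584·x^4 + 1536·x^5)·Dx^3  (order 3).
h: a_k = -3, 13/2, 3/8, -2057/48, 15/128, 524183/1280, 63/1024, -67109557/14336, …
ICs: h(0) = -3, h′(0) = 13/2, h′′(0) = 3/4.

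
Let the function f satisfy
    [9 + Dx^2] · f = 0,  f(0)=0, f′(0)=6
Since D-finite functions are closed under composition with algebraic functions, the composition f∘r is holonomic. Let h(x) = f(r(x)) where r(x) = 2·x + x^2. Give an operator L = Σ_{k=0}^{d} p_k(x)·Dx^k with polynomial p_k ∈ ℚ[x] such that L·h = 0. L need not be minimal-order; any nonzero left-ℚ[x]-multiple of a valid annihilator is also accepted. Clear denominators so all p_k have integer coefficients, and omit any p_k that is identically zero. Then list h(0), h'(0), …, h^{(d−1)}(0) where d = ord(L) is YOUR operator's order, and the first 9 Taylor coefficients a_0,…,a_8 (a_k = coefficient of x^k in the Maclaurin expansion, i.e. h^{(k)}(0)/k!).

f: a_k = 0, 6, 0, -9, 0, 81/20, 0, -243/280, 0, …
L₀ from L_f via x↦r, Dx↦r'^{-1}Dx.
L = (36 + 108·x + 108·x^2 + 36·x^3) - Dx + (1 + x)·Dx^2  (order 2).
h: a_k = 0, 12, 6, -72, -108, 378/5, 315, 7452/35, -1134/5, …
ICs: h(0) = 0, h′(0) = 12.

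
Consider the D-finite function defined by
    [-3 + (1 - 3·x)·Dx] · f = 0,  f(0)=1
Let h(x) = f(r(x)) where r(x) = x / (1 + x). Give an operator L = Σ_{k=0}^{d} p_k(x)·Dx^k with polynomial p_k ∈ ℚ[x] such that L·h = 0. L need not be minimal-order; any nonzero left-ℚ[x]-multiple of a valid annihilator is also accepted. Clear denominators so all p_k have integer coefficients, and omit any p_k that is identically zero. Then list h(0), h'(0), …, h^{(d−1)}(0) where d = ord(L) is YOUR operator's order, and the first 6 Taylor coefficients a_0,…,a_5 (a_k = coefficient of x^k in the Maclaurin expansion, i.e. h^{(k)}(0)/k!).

f: a_k = 1, 3, 9, 27, 81, 243, …
f∘r: x↦r, Dx↦Dx/r' in L_f ⇒ L₀.
L = 3 + (-1 + x + 2·x^2)·Dx  (order 1).
h: a_k = 1, 3, 6, 12, 24, 48, …
ICs: h(0) = 1.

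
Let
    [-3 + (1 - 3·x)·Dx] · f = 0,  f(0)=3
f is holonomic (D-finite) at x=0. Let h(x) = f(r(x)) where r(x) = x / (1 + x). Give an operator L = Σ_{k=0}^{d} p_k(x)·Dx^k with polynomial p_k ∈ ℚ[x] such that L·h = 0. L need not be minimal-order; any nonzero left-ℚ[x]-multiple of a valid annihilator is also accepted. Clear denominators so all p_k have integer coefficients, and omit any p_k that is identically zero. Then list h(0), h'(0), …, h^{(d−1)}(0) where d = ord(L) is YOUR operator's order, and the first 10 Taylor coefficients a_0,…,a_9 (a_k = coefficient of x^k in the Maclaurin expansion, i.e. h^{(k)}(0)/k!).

L = 3 + (-1 + x + 2·x^2)·Dx  (order 1).
h: a_k = 3, 9, 18, 36, 72, 144, 288, 576, 1152, 2304, …
ICs: h(0) = 3.

f: a_k = 3, 9, 27, 81, 243, 729, 2187, 6561, 19683, 59049, …
h₀=f(r): pull back L_f along r ⇒ L₀.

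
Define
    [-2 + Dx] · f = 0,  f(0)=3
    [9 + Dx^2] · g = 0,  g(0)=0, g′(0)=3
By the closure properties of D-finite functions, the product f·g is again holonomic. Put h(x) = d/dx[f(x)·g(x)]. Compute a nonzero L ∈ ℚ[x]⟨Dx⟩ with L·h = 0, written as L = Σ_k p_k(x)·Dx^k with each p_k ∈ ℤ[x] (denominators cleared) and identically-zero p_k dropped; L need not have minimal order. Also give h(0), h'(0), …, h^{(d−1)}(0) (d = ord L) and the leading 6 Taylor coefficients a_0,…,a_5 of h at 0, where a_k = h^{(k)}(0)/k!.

f: a_k = 3, 6, 6, 4, 2, 4/5, …
g: a_k = 0, 3, 0, -9/2, 0, 81/40, …
Product ⇒ symmetric product L₀, ord ≤ 2.
h=h₀': d/dx-closure on L₀ ⇒ L.
L = 13 - 4·Dx + Dx^2  (order 2).
h: a_k = 9, 36, 27/2, -60, -597/8, -207/10, …
ICs: h(0) = 9, h′(0) = 36.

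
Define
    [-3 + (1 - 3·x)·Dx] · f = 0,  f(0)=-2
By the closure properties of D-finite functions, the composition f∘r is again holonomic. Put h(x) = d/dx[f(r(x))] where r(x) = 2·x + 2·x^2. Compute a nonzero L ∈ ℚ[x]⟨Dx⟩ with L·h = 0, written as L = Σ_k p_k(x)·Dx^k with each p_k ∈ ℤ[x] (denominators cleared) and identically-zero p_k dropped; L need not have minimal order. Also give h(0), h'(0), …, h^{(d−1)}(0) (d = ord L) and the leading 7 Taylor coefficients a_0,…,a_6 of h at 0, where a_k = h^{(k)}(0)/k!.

f: a_k = -2, -6, -18, -54, -162, -486, -1458, …
Substitute x→r, Dx→(1/r')Dx; clear ⇒ L₀.
Differentiate: ansatz ord ≤ ord L₀ ⇒ L.
L = (14 + 36·x + 36·x^2) + (-1 + 4·x + 18·x^2 + 12·x^3)·Dx  (order 1).
h: a_k = -12, -168, -1728, -15840, -136080, -1122336, -8999424, …
ICs: h(0) = -12.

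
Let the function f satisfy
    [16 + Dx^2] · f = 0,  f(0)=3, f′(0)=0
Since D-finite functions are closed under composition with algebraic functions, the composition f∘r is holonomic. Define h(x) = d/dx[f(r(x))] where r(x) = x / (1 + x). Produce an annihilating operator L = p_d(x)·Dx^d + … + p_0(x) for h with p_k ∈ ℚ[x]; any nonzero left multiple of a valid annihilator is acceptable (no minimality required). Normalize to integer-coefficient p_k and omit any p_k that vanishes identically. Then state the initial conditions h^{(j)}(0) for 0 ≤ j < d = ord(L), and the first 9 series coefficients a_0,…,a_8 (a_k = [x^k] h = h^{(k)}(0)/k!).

f: a_k = 3, 0, -24, 0, 32, 0, -256/15, 0, 512/105, …
Substitute x→r, Dx→(1/r')Dx; clear ⇒ L₀.
h=h₀': d/dx-closure on L₀ ⇒ L.
L = (22 + 12·x + 6·x^2) + (6 + 18·x + 18·x^2 + 6·x^3)·Dx + (1 + 4·x + 6·x^2 + 4·x^3 + x^4)·Dx^2  (order 2).
h: a_k = 0, -48, 144, -160, -160, 5488/5, -13776/5, 100544/21, -215232/35, …
ICs: h(0) = 0, h′(0) = -48.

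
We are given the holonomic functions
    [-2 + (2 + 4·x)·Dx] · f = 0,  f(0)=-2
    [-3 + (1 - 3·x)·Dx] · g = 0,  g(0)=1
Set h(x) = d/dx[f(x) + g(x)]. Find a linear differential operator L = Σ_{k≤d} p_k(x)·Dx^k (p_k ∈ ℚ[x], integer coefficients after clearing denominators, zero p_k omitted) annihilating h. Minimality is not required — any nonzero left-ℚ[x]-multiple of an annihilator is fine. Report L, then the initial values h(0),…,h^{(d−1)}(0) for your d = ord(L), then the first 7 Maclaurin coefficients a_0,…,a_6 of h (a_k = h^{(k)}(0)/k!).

L = (-72 - 54·x) + (-51 - 234·x - 189·x^2)·Dx + (7 + 2·x - 51·x^2 - 54·x^3)·Dx^2  (order 2).
h: a_k = 1, 20, 78, 329, 4825/4, 17559/4, 122241/8, …
ICs: h(0) = 1, h′(0) = 20.

f: a_k = -2, -2, 1, -1, 5/4, -7/4, 21/8, …
g: a_k = 1, 3, 9, 27, 81, 243, 729, …
Weyl lclm of L_f,L_g ⇒ L₀ (ord ≤ 2).
Differentiate: ansatz ord ≤ ord L₀ ⇒ L.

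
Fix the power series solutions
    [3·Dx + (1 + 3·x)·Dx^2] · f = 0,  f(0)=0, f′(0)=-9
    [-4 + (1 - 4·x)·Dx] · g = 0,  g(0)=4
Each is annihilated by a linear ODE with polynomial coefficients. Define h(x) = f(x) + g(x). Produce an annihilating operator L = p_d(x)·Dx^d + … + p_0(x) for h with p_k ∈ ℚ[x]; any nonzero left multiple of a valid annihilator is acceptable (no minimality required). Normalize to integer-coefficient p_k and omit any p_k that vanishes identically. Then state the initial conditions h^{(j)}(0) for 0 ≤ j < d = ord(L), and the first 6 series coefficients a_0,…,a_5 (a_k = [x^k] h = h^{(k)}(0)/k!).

f: a_k = 0, -9, 27/2, -27, 243/4, -729/5, …
g: a_k = 4, 16, 64, 256, 1024, 4096, …
h₀=f+g: left-lcm gives L₀, ord ≤ 3.
L = (-432 - 288·x)·Dx + (-78 - 720·x - 576·x^2)·Dx^2 + (11 + x - 144·x^2 - 144·x^3)·Dx^3  (order 3).
h: a_k = 4, 7, 155/2, 229, 4339/4, 19751/5, …
ICs: h(0) = 4, h′(0) = 7, h′′(0) = 155.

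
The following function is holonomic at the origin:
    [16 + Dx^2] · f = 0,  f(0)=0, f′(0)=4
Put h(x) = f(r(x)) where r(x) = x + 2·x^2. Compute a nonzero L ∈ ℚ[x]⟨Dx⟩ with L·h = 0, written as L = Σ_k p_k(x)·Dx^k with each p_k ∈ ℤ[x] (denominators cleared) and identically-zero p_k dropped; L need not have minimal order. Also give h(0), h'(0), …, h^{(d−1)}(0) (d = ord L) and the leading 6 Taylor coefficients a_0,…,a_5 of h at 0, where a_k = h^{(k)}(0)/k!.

f: a_k = 0, 4, 0, -32/3, 0, 128/15, …
h₀=f(r): pull back L_f along r ⇒ L₀.
L = (16 + 192·x + 768·x^2 + 1024·x^3) - 4·Dx + (1 + 4·x)·Dx^2  (order 2).
h: a_k = 0, 4, 8, -32/3, -64, -1792/15, …
ICs: h(0) = 0, h′(0) = 4.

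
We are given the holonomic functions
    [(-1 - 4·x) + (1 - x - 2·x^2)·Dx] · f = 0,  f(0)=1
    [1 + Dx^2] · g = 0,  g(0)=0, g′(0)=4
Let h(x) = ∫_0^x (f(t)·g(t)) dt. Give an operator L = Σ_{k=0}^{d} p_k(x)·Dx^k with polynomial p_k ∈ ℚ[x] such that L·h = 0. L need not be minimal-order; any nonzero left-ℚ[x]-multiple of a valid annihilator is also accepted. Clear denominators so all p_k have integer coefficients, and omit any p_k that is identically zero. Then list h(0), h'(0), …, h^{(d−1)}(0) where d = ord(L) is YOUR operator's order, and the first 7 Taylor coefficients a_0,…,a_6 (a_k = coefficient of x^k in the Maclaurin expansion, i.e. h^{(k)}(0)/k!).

f: a_k = 1, 1, 3, 5, 11, 21, 43, …
g: a_k = 0, 4, 0, -2/3, 0, 1/30, 0, …
h₀=f·g: eliminate ⇒ L₀, order ≤ 1·2.
Integrate: L := L₀·Dx.
L = (3 + x + 2·x^2)·Dx + (2 + 8·x)·Dx^2 + (-1 + x + 2·x^2)·Dx^3  (order 3).
h: a_k = 0, 0, 2, 4/3, 17/6, 58/15, 1261/180, …
ICs: h(0) = 0, h′(0) = 0, h′′(0) = 4.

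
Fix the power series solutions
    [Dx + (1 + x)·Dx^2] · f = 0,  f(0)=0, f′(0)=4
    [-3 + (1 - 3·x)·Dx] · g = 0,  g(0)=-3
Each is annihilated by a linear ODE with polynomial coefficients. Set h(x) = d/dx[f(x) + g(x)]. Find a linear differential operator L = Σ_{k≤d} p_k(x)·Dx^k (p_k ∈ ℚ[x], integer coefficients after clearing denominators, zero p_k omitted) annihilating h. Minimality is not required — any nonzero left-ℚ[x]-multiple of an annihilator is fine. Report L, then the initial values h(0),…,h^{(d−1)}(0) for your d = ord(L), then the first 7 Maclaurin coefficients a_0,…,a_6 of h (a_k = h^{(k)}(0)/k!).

L = (-66 - 18·x) + (-52 - 120·x - 36·x^2)·Dx + (7 - 11·x - 27·x^2 - 9·x^3)·Dx^2  (order 2).
h: a_k = -5, -58, -239, -976, -3641, -13126, -45923, …
ICs: h(0) = -5, h′(0) = -58.

f: a_k = 0, 4, -2, 4/3, -1, 4/5, -2/3, …
g: a_k = -3, -9, -27, -81, -243, -729, -2187, …
h₀=f+g: left-lcm gives L₀, ord ≤ 3.
h₀' ⇒ L via d/dx closure of L₀.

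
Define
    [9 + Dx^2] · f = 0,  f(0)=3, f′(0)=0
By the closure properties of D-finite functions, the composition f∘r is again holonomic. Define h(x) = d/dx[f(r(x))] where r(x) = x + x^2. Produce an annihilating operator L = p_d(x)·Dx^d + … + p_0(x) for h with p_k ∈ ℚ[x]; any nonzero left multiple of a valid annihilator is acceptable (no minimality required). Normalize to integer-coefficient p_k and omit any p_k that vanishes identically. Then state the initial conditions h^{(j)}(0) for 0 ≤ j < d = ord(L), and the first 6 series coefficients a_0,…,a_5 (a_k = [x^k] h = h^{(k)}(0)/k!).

f: a_k = 3, 0, -27/2, 0, 81/8, 0, …
h₀=f(r): pull back L_f along r ⇒ L₀.
h₀' ⇒ L via d/dx closure of L₀.
L = (21 + 72·x + 216·x^2 + 288·x^3 + 144·x^4) + (-6 - 12·x)·Dx + (1 + 4·x + 4·x^2)·Dx^2  (order 2).
h: a_k = 0, -27, -81, -27/2, 405/2, 13851/40, …
ICs: h(0) = 0, h′(0) = -27.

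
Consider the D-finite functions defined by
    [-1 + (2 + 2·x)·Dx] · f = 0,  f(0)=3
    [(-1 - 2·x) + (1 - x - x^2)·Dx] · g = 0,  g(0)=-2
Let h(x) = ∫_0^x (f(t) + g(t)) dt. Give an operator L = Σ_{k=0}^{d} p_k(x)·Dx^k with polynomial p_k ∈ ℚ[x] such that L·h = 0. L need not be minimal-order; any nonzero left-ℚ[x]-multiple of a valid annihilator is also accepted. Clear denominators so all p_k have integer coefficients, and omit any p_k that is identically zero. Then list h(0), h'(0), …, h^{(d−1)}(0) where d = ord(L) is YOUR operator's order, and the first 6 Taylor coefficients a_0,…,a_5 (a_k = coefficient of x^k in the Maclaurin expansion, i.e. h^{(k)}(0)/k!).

L = (9 + 21·x + 21·x^2 + 10·x^3)·Dx + (-17 - 54·x - 87·x^2 - 74·x^3 - 25·x^4)·Dx^2 + (2 + 14·x + 6·x^2 - 30·x^3 - 34·x^4 - 10·x^5)·Dx^3  (order 3).
h: a_k = 0, 1, -1/4, -35/24, -93/64, -259/128, …
ICs: h(0) = 0, h′(0) = 1, h′′(0) = -1/2.

f: a_k = 3, 3/2, -3/8, 3/16, -15/128, 21/256, …
g: a_k = -2, -2, -4, -6, -10, -16, …
L₀ := lclm(L_f,L_g); ord L₀ ≤ 1+1.
h=∫h₀ ⇒ L = L₀·Dx.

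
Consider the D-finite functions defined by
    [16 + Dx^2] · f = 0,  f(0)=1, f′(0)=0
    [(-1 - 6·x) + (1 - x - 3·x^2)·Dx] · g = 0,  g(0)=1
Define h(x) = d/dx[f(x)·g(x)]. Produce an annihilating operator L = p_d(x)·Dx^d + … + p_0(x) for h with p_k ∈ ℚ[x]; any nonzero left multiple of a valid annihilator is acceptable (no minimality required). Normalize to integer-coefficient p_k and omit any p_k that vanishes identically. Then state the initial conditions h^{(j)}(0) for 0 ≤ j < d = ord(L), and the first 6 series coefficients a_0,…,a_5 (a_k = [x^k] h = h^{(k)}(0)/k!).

f: a_k = 1, 0, -8, 0, 32/3, 0, …
g: a_k = 1, 1, 4, 7, 19, 40, …
h₀=f·g: eliminate ⇒ L₀, order ≤ 2·1.
h₀' ⇒ L via d/dx closure of L₀.
L = (-26 - 256·x - 640·x^2 + 768·x^3 + 1152·x^4) + (-7 - 26·x + 144·x^2 + 288·x^3)·Dx + (5 - 13·x - 31·x^2 + 48·x^3 + 72·x^4)·Dx^2  (order 2).
h: a_k = 1, -8, -3, -28/3, -80/3, -1622/15, …
ICs: h(0) = 1, h′(0) = -8.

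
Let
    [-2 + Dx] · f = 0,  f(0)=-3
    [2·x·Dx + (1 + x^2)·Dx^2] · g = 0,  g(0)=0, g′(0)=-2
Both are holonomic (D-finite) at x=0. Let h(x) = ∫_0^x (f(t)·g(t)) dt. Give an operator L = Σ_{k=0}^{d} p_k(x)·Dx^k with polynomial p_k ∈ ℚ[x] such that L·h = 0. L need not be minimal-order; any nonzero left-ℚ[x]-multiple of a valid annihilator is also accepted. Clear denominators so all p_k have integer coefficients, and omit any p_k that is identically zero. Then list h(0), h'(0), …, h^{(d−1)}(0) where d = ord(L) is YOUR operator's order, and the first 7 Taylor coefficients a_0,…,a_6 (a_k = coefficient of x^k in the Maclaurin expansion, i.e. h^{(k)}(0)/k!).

L = (4 - 4·x + 4·x^2)·Dx + (-4 + 2·x - 4·x^2)·Dx^2 + (1 + x^2)·Dx^3  (order 3).
h: a_k = 0, 0, 3, 4, 5/2, 4/5, 1/5, …
ICs: h(0) = 0, h′(0) = 0, h′′(0) = 6.

f: a_k = -3, -6, -6, -4, -2, -4/5, -4/15, …
g: a_k = 0, -2, 0, 2/3, 0, -2/5, 0, …
Product ⇒ symmetric product L₀, ord ≤ 2.
Integrate: L := L₀·Dx.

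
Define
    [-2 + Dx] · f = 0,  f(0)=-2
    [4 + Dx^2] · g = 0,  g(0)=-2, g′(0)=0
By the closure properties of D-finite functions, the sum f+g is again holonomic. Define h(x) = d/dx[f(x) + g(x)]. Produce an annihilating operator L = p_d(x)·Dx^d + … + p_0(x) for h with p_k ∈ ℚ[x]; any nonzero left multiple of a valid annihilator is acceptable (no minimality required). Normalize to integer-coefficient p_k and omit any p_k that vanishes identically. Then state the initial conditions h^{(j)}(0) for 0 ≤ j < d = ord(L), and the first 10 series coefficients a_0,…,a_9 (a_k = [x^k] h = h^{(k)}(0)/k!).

f: a_k = -2, -4, -4, -8/3, -4/3, -8/15, -8/45, -16/315, -4/315, -8/2835, …
g: a_k = -2, 0, 4, 0, -4/3, 0, 8/45, 0, -4/315, 0, …
h₀=f+g: left-lcm gives L₀, ord ≤ 3.
h=h₀': d/dx-closure on L₀ ⇒ L.
L = 8 - 4·Dx + 2·Dx^2 - Dx^3  (order 3).
h: a_k = -4, 0, -8, -32/3, -8/3, 0, -16/45, -64/315, -8/315, 0, …
ICs: h(0) = -4, h′(0) = 0, h′′(0) = -16.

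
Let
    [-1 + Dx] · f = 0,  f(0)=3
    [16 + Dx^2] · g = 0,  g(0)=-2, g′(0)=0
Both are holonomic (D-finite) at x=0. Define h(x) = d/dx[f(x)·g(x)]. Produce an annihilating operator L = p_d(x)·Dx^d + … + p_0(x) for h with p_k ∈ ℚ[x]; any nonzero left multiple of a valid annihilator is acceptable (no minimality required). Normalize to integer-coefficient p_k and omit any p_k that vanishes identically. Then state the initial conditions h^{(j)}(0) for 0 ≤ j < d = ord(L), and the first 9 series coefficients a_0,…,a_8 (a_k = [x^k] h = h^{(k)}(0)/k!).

L = 17 - 2·Dx + Dx^2  (order 2).
h: a_k = -6, 90, 141, -161, -1121/4, 99/4, 20047/120, 31679/840, -277441/6720, …
ICs: h(0) = -6, h′(0) = 90.

f: a_k = 3, 3, 3/2, 1/2, 1/8, 1/40, 1/240, 1/1680, 1/13440, …
g: a_k = -2, 0, 16, 0, -64/3, 0, 512/45, 0, -1024/315, …
h₀=f·g: eliminate ⇒ L₀, order ≤ 1·2.
Differentiate: ansatz ord ≤ ord L₀ ⇒ L.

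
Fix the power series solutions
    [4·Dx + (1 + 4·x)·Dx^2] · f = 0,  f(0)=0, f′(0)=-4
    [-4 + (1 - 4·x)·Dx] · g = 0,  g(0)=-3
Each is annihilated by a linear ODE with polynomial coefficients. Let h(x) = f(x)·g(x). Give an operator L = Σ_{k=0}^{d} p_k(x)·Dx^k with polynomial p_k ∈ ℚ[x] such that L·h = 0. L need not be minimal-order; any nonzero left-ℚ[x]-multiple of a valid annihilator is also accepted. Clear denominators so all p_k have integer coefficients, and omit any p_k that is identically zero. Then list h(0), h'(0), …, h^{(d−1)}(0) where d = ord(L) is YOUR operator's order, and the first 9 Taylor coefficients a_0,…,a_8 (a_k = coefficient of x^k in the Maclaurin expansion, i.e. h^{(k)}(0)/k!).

f: a_k = 0, -4, 8, -64/3, 64, -1024/5, 2048/3, -16384/7, 8192, …
g: a_k = -3, -12, -48, -192, -768, -3072, -12288, -49152, -196608, …
f·g: L₀ = L_f ⊗_s L_g, ord ≤ 2·1.
L = 16 + (4 + 48·x)·Dx + (-1 + 16·x^2)·Dx^2  (order 2).
h: a_k = 0, 12, 24, 160, 448, 12032/5, 37888/5, 1306624/35, 4366336/35, …
ICs: h(0) = 0, h′(0) = 12.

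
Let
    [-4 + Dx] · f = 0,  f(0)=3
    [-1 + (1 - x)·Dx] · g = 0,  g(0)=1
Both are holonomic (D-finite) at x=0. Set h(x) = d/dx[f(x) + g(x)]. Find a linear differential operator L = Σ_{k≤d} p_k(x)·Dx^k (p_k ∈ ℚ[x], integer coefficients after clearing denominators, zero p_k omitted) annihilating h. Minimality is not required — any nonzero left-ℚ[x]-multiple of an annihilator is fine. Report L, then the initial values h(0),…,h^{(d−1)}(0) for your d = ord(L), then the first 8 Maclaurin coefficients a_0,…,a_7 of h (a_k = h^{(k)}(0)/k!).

f: a_k = 3, 12, 24, 32, 32, 128/5, 256/15, 1024/105, …
g: a_k = 1, 1, 1, 1, 1, 1, 1, 1, …
f+g: L₀ = lclm(L_f,L_g), ord ≤ 1+1.
h=h₀': d/dx-closure on L₀ ⇒ L.
L = (-4 + 16·x) + (5 - 16·x + 8·x^2)·Dx + (-1 + 3·x - 2·x^2)·Dx^2  (order 2).
h: a_k = 13, 50, 99, 132, 133, 542/5, 1129/15, 4936/105, …
ICs: h(0) = 13, h′(0) = 50.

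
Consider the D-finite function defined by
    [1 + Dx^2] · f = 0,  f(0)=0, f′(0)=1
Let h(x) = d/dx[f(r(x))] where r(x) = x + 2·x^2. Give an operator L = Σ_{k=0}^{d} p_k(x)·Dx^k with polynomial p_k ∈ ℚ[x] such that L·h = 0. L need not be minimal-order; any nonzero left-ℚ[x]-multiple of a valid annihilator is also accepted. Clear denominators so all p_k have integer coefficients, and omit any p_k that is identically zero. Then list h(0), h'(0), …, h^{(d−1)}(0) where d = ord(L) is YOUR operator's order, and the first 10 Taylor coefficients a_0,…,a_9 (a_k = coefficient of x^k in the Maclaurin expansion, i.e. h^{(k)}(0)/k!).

L = (49 + 16·x + 96·x^2 + 256·x^3 + 256·x^4) + (-12 - 48·x)·Dx + (1 + 8·x + 16·x^2)·Dx^2  (order 2).
h: a_k = 1, 4, -1/2, -4, -239/24, -15/2, 1679/720, 239/45, 235873/40320, 473/224, …
ICs: h(0) = 1, h′(0) = 4.

f: a_k = 0, 1, 0, -1/6, 0, 1/120, 0, -1/5040, 0, 1/362880, …
h₀=f(r): pull back L_f along r ⇒ L₀.
h=h₀': d/dx-closure on L₀ ⇒ L.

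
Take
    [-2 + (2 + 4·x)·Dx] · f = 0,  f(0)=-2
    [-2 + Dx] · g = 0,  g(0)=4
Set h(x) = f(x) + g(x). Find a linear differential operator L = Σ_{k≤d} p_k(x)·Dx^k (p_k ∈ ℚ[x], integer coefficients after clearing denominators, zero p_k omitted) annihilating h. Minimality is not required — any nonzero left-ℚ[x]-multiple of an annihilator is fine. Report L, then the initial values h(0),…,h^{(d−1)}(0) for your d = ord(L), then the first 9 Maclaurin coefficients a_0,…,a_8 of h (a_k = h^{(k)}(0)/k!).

f: a_k = -2, -2, 1, -1, 5/4, -7/4, 21/8, -33/8, 429/64, …
g: a_k = 4, 8, 8, 16/3, 8/3, 16/15, 16/45, 32/315, 8/315, …
f+g: L₀ = lclm(L_f,L_g), ord ≤ 1+1.
L = (6 + 8·x) + (-5 - 16·x - 16·x^2)·Dx + (1 + 6·x + 8·x^2)·Dx^2  (order 2).
h: a_k = 2, 6, 9, 13/3, 47/12, -41/60, 1073/360, -10139/2520, 135647/20160, …
ICs: h(0) = 2, h′(0) = 6.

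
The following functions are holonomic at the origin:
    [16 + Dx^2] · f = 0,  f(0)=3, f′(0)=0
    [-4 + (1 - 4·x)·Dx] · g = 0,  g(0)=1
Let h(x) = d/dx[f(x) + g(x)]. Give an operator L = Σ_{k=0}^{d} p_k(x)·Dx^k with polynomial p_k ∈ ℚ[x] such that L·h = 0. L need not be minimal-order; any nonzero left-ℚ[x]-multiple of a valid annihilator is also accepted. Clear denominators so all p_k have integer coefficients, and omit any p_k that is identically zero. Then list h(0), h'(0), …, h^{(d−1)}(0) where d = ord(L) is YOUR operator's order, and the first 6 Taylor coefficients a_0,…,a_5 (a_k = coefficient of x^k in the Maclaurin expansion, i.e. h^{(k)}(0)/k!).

L = (1664 - 1024·x + 2048·x^2) + (-112 + 576·x - 768·x^2 + 1024·x^3)·Dx + (104 - 64·x + 128·x^2)·Dx^2 + (-7 + 36·x - 48·x^2 + 64·x^3)·Dx^3  (order 3).
h: a_k = 4, -16, 192, 1152, 5120, 122368/5, …
ICs: h(0) = 4, h′(0) = -16, h′′(0) = 384.

f: a_k = 3, 0, -24, 0, 32, 0, …
g: a_k = 1, 4, 16, 64, 256, 1024, …
Sum ⇒ L₀ = lclm(L_f,L_g) in ℚ(x)⟨Dx⟩.
Derive L from L₀ (diff closure).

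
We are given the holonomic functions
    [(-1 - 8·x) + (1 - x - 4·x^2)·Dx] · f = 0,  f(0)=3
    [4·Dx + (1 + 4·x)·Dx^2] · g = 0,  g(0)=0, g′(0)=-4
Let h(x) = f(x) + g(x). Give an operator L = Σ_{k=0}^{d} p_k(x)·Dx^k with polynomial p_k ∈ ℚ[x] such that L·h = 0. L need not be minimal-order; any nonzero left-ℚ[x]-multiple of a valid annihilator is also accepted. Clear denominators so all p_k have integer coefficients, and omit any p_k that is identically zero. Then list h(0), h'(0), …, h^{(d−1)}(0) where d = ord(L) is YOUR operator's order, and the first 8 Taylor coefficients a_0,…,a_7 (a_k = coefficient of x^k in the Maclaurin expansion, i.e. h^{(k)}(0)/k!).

L = (268 + 1616·x + 5504·x^2 + 4608·x^3 + 6144·x^4)·Dx + (11 + 360·x + 3008·x^2 + 7680·x^3 + 9472·x^4 + 10240·x^5)·Dx^2 + (-7 - 67·x - 154·x^2 + 136·x^3 + 928·x^4 + 2176·x^5 + 2048·x^6)·Dx^3  (order 3).
h: a_k = 3, -1, 23, 17/3, 151, -49/5, 3677/3, -7123/7, …
ICs: h(0) = 3, h′(0) = -1, h′′(0) = 46.

f: a_k = 3, 3, 15, 27, 87, 195, 543, 1323, …
g: a_k = 0, -4, 8, -64/3, 64, -1024/5, 2048/3, -16384/7, …
f+g: L₀ = lclm(L_f,L_g), ord ≤ 1+2.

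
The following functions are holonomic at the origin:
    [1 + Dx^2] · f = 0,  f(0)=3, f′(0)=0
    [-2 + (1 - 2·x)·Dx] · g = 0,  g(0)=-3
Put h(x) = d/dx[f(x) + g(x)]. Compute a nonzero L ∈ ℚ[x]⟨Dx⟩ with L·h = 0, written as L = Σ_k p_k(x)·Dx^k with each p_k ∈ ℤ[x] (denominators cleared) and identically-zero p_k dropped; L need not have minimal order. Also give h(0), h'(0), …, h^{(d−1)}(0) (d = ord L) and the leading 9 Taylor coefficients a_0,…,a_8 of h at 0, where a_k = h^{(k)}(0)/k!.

L = (196 - 16·x + 16·x^2) + (-25 + 54·x - 12·x^2 + 8·x^3)·Dx + (196 - 16·x + 16·x^2)·Dx^2 + (-25 + 54·x - 12·x^2 + 8·x^3)·Dx^3  (order 3).
h: a_k = -6, -27, -72, -383/2, -480, -46081/40, -2688, -10321919/1680, -13824, …
ICs: h(0) = -6, h′(0) = -27, h′′(0) = -144.

f: a_k = 3, 0, -3/2, 0, 1/8, 0, -1/240, 0, 1/13440, …
g: a_k = -3, -6, -12, -24, -48, -96, -192, -384, -768, …
L₀ := lclm(L_f,L_g); ord L₀ ≤ 2+1.
Derive L from L₀ (diff closure).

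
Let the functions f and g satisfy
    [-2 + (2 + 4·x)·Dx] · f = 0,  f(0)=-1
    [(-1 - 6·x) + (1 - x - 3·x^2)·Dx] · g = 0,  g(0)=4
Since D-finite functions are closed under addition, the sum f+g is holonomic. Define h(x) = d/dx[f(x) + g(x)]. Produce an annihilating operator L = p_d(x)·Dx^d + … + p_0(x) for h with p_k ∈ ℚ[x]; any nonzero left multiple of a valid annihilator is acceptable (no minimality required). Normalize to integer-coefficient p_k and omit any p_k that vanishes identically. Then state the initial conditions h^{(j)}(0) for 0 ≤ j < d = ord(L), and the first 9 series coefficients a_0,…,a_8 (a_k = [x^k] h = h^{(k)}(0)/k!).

L = (-22 - 134·x - 312·x^2 - 324·x^3 - 270·x^4) + (-13 - 148·x - 565·x^2 - 1056·x^3 - 1251·x^4 - 810·x^5)·Dx + (3 + 16·x + 25·x^2 - 26·x^3 - 183·x^4 - 312·x^5 - 180·x^6)·Dx^2  (order 2).
h: a_k = 3, 33, 165/2, 613/2, 6365/8, 18687/8, 96985/16, 260525/16, 5334237/128, …
ICs: h(0) = 3, h′(0) = 33.

f: a_k = -1, -1, 1/2, -1/2, 5/8, -7/8, 21/16, -33/16, 429/128, …
g: a_k = 4, 4, 16, 28, 76, 160, 388, 868, 2032, …
f+g: L₀ = lclm(L_f,L_g), ord ≤ 1+1.
h₀' ⇒ L via d/dx closure of L₀.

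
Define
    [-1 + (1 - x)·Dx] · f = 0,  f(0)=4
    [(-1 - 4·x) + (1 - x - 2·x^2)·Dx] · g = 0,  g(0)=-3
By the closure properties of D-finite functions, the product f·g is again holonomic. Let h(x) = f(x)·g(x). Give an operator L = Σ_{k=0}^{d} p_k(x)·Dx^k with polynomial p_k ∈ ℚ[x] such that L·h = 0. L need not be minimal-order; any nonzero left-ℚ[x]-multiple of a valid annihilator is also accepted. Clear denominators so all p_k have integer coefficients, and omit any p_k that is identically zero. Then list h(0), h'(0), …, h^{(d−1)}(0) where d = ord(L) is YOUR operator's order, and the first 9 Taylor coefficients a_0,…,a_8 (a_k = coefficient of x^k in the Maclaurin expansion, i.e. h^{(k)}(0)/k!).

L = (-2 - 2·x + 6·x^2) + (1 - 2·x - x^2 + 2·x^3)·Dx  (order 1).
h: a_k = -12, -24, -60, -120, -252, -504, -1020, -2040, -4092, …
ICs: h(0) = -12.

f: a_k = 4, 4, 4, 4, 4, 4, 4, 4, 4, …
g: a_k = -3, -3, -9, -15, -33, -63, -129, -255, -513, …
Sym-product of L_f,L_g gives L₀ (≤ ord 1).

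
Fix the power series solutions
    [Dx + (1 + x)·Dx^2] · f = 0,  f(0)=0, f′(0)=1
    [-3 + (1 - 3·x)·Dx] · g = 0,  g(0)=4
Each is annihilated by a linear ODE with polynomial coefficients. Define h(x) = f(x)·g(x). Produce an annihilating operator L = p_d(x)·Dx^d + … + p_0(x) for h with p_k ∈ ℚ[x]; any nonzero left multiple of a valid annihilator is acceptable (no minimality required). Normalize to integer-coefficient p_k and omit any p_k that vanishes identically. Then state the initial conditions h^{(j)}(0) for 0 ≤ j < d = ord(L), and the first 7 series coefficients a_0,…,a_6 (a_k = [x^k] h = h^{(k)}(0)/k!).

L = 3 + (5 + 9·x)·Dx + (-1 + 2·x + 3·x^2)·Dx^2  (order 2).
h: a_k = 0, 4, 10, 94/3, 93, 1399/5, 12581/15, …
ICs: h(0) = 0, h′(0) = 4.

f: a_k = 0, 1, -1/2, 1/3, -1/4, 1/5, -1/6, …
g: a_k = 4, 12, 36, 108, 324, 972, 2916, …
Sym-product of L_f,L_g gives L₀ (≤ ord 2).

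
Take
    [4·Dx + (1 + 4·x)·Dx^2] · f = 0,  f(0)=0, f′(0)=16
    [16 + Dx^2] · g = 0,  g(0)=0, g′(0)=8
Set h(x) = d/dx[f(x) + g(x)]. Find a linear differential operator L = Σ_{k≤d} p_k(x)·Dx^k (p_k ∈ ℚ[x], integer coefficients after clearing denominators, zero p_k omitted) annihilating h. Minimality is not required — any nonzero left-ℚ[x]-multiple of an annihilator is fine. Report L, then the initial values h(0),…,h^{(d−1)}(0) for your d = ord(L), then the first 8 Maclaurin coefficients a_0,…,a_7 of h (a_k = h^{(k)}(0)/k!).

f: a_k = 0, 16, -32, 256/3, -256, 4096/5, -8192/3, 65536/7, …
g: a_k = 0, 8, 0, -64/3, 0, 256/15, 0, -2048/315, …
h₀=f+g: left-lcm gives L₀, ord ≤ 4.
h=h₀': d/dx-closure on L₀ ⇒ L.
L = (448 + 512·x + 1024·x^2) + (48 + 320·x + 768·x^2 + 1024·x^3)·Dx + (28 + 32·x + 64·x^2)·Dx^2 + (3 + 20·x + 48·x^2 + 64·x^3)·Dx^3  (order 3).
h: a_k = 24, -64, 192, -1024, 12544/3, -16384, 2947072/45, -262144, …
ICs: h(0) = 24, h′(0) = -64, h′′(0) = 384.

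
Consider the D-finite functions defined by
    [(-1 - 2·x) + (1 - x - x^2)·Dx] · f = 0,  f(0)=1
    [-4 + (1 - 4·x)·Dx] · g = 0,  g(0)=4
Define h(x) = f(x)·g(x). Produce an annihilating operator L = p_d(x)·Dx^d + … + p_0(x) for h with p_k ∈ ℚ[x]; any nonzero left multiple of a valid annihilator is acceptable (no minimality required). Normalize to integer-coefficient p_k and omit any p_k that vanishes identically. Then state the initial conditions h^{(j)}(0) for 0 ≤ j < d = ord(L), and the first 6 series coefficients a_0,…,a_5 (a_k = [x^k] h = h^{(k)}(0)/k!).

L = (-5 + 6·x + 12·x^2) + (1 - 5·x + 3·x^2 + 4·x^3)·Dx  (order 1).
h: a_k = 4, 20, 88, 364, 1476, 5936, …
ICs: h(0) = 4.

f: a_k = 1, 1, 2, 3, 5, 8, …
g: a_k = 4, 16, 64, 256, 1024, 4096, …
Product ⇒ symmetric product L₀, ord ≤ 1.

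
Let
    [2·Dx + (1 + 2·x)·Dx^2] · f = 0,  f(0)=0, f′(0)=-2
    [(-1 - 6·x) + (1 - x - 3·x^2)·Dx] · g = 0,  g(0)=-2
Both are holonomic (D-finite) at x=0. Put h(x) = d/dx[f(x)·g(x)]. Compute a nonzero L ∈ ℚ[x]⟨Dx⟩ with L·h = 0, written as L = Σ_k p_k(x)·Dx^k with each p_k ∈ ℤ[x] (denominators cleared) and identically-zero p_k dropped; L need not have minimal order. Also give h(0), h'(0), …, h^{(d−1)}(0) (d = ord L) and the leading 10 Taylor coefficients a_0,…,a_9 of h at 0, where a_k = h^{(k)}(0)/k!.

L = (26 + 108·x + 162·x^2) + (2 + 28·x + 117·x^2 + 126·x^3)·Dx + (-1 - 4·x + 2·x^2 + 21·x^3 + 18·x^4)·Dx^2  (order 2).
h: a_k = 4, 0, 52, 112/3, 1112/3, 2424/5, 11892/5, 145088/35, 520148/35, 270088/9, …
ICs: h(0) = 4, h′(0) = 0.

f: a_k = 0, -2, 2, -8/3, 4, -32/5, 32/3, -128/7, 32, -512/9, …
g: a_k = -2, -2, -8, -14, -38, -80, -194, -434, -1016, -2318, …
h₀=f·g: eliminate ⇒ L₀, order ≤ 2·1.
Differentiate: ansatz ord ≤ ord L₀ ⇒ L.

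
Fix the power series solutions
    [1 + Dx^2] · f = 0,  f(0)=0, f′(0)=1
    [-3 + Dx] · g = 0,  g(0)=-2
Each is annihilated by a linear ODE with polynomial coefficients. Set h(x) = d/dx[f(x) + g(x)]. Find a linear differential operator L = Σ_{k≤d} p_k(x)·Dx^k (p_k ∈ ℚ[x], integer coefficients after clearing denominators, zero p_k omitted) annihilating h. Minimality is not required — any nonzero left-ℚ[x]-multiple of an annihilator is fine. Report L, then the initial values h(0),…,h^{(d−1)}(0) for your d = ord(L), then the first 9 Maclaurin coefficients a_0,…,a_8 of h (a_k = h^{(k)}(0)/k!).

f: a_k = 0, 1, 0, -1/6, 0, 1/120, 0, -1/5040, 0, …
g: a_k = -2, -6, -9, -9, -27/4, -81/20, -81/40, -243/280, -729/2240, …
Sum ⇒ L₀ = lclm(L_f,L_g) in ℚ(x)⟨Dx⟩.
h=h₀': d/dx-closure on L₀ ⇒ L.
L = 3 - Dx + 3·Dx^2 - Dx^3  (order 3).
h: a_k = -5, -18, -55/2, -27, -485/24, -243/20, -875/144, -729/280, -7873/8064, …
ICs: h(0) = -5, h′(0) = -18, h′′(0) = -55.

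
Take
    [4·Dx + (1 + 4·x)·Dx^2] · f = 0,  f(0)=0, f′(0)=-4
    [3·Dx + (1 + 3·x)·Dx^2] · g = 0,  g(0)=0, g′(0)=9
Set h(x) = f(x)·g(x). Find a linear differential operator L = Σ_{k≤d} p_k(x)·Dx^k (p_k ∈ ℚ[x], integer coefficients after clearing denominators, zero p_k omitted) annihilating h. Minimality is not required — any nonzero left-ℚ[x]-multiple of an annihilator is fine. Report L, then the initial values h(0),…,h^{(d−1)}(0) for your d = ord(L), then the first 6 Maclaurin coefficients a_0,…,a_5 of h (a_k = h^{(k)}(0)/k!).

L = (600 + 4032·x + 6912·x^2)·Dx + (854 + 8808·x + 30240·x^2 + 34560·x^3)·Dx^2 + (172 + 2380·x + 12312·x^2 + 28224·x^3 + 24192·x^4)·Dx^3 + (7 + 122·x + 847·x^2 + 2928·x^3 + 5040·x^4 + 3456·x^5)·Dx^4  (order 4).
h: a_k = 0, 0, -36, 126, -408, 1323, …
ICs: h(0) = 0, h′(0) = 0, h′′(0) = -72, h′′′(0) = 756.

f: a_k = 0, -4, 8, -64/3, 64, -1024/5, …
g: a_k = 0, 9, -27/2, 27, -243/4, 729/5, …
Product ⇒ symmetric product L₀, ord ≤ 4.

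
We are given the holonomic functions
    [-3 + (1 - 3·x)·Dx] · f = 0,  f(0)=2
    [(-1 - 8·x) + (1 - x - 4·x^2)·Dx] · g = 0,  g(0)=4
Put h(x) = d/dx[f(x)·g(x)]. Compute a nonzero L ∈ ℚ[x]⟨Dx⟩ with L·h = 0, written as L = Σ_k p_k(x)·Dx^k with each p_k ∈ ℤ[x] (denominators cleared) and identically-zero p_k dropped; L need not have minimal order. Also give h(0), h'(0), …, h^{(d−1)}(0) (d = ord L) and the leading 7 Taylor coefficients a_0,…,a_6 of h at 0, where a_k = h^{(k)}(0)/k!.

L = (17 - 24·x - 141·x^2 - 96·x^3 + 864·x^4) + (-2 + 7·x + 24·x^2 - 95·x^3 - 30·x^4 + 216·x^5)·Dx  (order 1).
h: a_k = 32, 272, 1440, 6688, 27680, 108336, 403872, …
ICs: h(0) = 32.

f: a_k = 2, 6, 18, 54, 162, 486, 1458, …
g: a_k = 4, 4, 20, 36, 116, 260, 724, …
Sym-product of L_f,L_g gives L₀ (≤ ord 1).
Differentiate: ansatz ord ≤ ord L₀ ⇒ L.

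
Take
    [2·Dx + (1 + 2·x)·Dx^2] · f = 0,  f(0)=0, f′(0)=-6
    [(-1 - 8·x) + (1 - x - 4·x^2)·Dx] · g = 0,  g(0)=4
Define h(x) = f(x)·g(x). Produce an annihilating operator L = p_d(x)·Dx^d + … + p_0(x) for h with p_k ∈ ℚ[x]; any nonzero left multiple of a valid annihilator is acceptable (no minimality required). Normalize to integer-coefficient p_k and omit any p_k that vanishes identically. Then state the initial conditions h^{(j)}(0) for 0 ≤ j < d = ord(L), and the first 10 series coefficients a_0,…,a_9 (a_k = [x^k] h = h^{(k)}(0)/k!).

L = (10 + 32·x) + (22·x + 40·x^2)·Dx + (-1 - x + 6·x^2 + 8·x^3)·Dx^2  (order 2).
h: a_k = 0, -24, 0, -128, -80, -3344/5, -4304/5, -26288/7, -238512/35, -2364496/105, …
ICs: h(0) = 0, h′(0) = -24.

f: a_k = 0, -6, 6, -8, 12, -96/5, 32, -384/7, 96, -512/3, …
g: a_k = 4, 4, 20, 36, 116, 260, 724, 1764, 4660, 11716, …
Sym-product of L_f,L_g gives L₀ (≤ ord 2).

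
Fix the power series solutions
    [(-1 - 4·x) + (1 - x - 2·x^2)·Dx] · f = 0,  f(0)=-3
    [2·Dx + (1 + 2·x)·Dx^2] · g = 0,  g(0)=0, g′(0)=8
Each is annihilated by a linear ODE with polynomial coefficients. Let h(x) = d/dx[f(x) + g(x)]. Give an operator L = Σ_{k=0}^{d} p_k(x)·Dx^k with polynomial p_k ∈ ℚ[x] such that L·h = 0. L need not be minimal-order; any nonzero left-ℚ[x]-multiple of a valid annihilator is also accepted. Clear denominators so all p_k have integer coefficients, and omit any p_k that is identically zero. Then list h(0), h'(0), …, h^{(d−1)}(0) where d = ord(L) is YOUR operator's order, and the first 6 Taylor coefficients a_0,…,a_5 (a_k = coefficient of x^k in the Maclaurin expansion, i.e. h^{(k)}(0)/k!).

f: a_k = -3, -3, -9, -15, -33, -63, …
g: a_k = 0, 8, -8, 32/3, -16, 128/5, …
L₀ := lclm(L_f,L_g); ord L₀ ≤ 1+2.
h=h₀': d/dx-closure on L₀ ⇒ L.
L = (54 + 228·x + 432·x^2 + 288·x^3 + 192·x^4) + (11 + 124·x + 464·x^2 + 704·x^3 + 592·x^4 + 320·x^5)·Dx + (-4 - 19·x - 17·x^2 + 42·x^3 + 116·x^4 + 136·x^5 + 64·x^6)·Dx^2  (order 2).
h: a_k = 5, -34, -13, -196, -187, -1030, …
ICs: h(0) = 5, h′(0) = -34.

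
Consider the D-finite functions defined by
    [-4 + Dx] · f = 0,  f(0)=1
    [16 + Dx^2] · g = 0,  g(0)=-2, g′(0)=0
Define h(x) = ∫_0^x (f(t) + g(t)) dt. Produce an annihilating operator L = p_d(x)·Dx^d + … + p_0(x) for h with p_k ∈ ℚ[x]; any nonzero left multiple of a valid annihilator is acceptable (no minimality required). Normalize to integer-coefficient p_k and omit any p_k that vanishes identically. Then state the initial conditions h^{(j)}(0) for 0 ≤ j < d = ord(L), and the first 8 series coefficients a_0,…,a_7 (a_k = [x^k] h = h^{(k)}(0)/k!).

f: a_k = 1, 4, 8, 32/3, 32/3, 128/15, 256/45, 1024/315, …
g: a_k = -2, 0, 16, 0, -64/3, 0, 512/45, 0, …
f+g: L₀ = lclm(L_f,L_g), ord ≤ 1+2.
Integrate: L := L₀·Dx.
L = -64·Dx + 16·Dx^2 - 4·Dx^3 + Dx^4  (order 4).
h: a_k = 0, -1, 2, 8, 8/3, -32/15, 64/45, 256/105, …
ICs: h(0) = 0, h′(0) = -1, h′′(0) = 4, h′′′(0) = 48.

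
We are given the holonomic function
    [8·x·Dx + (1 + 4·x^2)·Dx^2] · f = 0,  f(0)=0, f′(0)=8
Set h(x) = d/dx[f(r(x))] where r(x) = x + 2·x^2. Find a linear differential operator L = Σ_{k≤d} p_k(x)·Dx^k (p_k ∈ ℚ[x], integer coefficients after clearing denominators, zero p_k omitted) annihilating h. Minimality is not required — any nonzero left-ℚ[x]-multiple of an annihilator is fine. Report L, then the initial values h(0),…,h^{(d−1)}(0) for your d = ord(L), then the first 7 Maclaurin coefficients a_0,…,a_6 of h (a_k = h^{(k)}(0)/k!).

f: a_k = 0, 8, 0, -32/3, 0, 128/5, 0, …
h₀=f(r): pull back L_f along r ⇒ L₀.
h₀' ⇒ L via d/dx closure of L₀.
L = (-4 + 8·x + 64·x^2 + 192·x^3 + 192·x^4) + (1 + 4·x + 4·x^2 + 32·x^3 + 80·x^4 + 64·x^5)·Dx  (order 1).
h: a_k = 8, 32, -32, -256, -512, 1024, 6656, …
ICs: h(0) = 8.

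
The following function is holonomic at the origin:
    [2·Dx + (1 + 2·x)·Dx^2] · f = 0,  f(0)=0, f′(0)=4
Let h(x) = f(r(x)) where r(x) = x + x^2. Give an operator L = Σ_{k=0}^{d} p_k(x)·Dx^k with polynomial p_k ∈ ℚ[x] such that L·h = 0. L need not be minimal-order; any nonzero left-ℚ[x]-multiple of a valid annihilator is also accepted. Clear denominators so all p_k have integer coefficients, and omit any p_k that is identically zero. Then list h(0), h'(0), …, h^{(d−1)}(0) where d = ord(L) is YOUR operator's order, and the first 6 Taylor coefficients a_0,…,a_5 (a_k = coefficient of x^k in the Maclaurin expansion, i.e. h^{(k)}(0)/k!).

f: a_k = 0, 4, -4, 16/3, -8, 64/5, …
f∘r: x↦r, Dx↦Dx/r' in L_f ⇒ L₀.
L = (4·x + 4·x^2)·Dx + (1 + 4·x + 6·x^2 + 4·x^3)·Dx^2  (order 2).
h: a_k = 0, 4, 0, -8/3, 4, -16/5, …
ICs: h(0) = 0, h′(0) = 4.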